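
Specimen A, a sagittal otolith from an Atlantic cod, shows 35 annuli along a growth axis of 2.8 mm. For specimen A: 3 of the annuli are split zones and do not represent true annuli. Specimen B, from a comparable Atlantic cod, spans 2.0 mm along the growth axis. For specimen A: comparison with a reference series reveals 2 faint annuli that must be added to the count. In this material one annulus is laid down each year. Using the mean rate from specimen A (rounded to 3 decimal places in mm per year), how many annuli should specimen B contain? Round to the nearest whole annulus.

Specimen A: correcting the raw count gives 35 − 3 + 2 = 34 true annuli.
A: Extension rate ≈ 2.8 / 34 = 0.082 mm/year.
For B, 2.0 / 0.082 = 24.39 years ≈ 24 annuli.

24 annuli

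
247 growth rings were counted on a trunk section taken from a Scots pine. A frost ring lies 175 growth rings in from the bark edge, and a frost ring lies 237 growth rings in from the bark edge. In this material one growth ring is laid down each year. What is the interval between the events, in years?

62 years

The two markers are separated by 237 − 175 = 62 growth rings.
At one growth ring per year, 62 years elapsed between them.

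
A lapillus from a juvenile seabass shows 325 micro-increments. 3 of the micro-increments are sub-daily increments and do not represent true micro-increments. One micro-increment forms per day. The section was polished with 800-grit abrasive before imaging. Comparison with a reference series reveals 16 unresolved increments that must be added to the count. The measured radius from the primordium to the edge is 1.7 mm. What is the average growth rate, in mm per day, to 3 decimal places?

After corrections the count is 325 − 3 + 16 = 338 micro-increments.
Extension rate ≈ 1.7 / 338 = 0.005 mm per day.

0.005 mm per day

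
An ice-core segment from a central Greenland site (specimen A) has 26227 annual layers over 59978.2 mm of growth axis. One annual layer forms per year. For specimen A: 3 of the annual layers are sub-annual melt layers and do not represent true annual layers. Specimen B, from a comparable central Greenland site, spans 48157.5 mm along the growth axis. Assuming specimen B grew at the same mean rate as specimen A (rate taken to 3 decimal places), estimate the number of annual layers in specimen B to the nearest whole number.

Specimen A: after corrections the count is 26227 − 3 = 26224 annual layers.
A: Extension rate ≈ 59978.2 / 26224 = 2.287 mm per year.
Specimen B: 48157.5 mm / 2.287 mm per year = 21057.06 years ≈ 21057 annual layers.

21057 annual layers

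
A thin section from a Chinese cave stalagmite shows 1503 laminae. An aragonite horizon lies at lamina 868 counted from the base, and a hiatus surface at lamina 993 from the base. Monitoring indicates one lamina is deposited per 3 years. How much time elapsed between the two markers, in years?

375 years

The two markers are separated by 993 − 868 = 125 laminae.
125 laminae at 3 years each span 125 × 3 = 375 years.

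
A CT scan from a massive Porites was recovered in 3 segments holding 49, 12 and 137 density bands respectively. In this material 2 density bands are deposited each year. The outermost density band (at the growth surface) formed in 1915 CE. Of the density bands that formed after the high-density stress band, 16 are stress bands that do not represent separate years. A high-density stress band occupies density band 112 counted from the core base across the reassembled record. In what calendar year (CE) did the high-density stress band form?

1880 CE

Total density bands = 49 + 12 + 137 = 198.
198 − 112 = 86 density bands lie beyond the high-density stress band toward the growth surface.
Removing the 16 false density bands leaves 86 − 16 = 70 true density bands beyond the high-density stress band.
70 density bands at 2 per year is 70 / 2 = 35 years.
1915 − 35 = 1880 CE.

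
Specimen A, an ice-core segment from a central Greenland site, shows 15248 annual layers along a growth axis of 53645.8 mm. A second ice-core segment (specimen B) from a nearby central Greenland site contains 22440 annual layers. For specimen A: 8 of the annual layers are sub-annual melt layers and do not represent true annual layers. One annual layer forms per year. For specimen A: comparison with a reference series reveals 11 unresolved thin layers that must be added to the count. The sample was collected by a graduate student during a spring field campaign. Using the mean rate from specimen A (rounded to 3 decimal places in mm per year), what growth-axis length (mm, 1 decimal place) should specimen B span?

Specimen A: adjusted count: 15248 − 8 + 11 = 15251 annual layers.
A: Mean rate = 53645.8 mm / 15251 years ≈ 3.518 mm/year.
For B, 3.518 mm/year × 22440 years = 78943.9 mm.

78943.9 mm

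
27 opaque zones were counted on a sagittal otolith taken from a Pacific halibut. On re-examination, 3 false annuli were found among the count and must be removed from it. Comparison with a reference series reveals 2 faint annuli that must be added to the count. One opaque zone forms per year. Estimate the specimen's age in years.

26 yr

Adjusted count: 27 − 3 + 2 = 26 opaque zones.
With a one-to-one opaque zone periodicity this is 26 years.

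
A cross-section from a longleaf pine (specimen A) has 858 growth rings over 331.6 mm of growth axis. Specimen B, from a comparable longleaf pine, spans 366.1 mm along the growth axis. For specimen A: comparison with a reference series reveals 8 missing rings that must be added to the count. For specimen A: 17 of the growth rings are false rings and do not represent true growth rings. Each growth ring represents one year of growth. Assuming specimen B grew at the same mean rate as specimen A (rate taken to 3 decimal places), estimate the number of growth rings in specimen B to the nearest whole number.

Specimen A: after corrections the count is 858 − 17 + 8 = 849 growth rings.
A: 331.6 mm over 849 years gives 331.6 / 849 ≈ 0.391 mm/yr.
For B, 366.1 / 0.391 = 936.32 years ≈ 936 growth rings.

936 growth rings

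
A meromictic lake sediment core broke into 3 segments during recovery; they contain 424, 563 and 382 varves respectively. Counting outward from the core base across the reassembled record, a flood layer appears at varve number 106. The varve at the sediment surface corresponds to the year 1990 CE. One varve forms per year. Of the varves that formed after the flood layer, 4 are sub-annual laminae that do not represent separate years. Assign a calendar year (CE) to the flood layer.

Total varves = 424 + 563 + 382 = 1369.
Between varve 106 and the sediment surface there are 1369 − 106 = 1263 varves.
1263 − 4 false = 1259 true varves after the flood layer.
The varve at the sediment surface is 1990 CE, so the flood layer dates to 1990 − 1259 = 731 CE.

731 CE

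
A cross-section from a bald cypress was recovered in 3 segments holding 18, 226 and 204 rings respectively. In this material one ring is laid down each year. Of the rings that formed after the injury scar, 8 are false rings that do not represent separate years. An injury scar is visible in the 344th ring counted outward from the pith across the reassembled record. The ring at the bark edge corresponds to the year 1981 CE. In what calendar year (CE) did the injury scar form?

Total rings = 18 + 226 + 204 = 448.
448 − 344 = 104 rings lie beyond the injury scar toward the bark edge.
Excluding 8 false rings: 104 − 8 = 96.
Counting back 96 years from 1981 CE places the injury scar in 1981 − 96 = 1885 CE.

1885 CE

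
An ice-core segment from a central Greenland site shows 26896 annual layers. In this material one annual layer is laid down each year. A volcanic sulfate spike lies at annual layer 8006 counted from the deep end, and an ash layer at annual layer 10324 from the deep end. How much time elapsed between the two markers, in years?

10324 − 8006 = 2318 annual layers lie between the two events.
At one annual layer per year, 2318 years elapsed between them.

2318 years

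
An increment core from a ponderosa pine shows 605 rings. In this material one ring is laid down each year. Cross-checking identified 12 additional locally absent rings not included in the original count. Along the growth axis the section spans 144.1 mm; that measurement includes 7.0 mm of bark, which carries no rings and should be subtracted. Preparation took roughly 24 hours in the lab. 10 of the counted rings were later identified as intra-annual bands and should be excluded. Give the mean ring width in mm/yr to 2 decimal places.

0.23 mm/yr

Correcting the raw count gives 605 − 10 + 12 = 607 true rings.
Removing the 7.0 mm offcut leaves 144.1 − 7.0 = 137.1 mm.
Mean rate = 137.1 mm / 607 years ≈ 0.23 mm/yr.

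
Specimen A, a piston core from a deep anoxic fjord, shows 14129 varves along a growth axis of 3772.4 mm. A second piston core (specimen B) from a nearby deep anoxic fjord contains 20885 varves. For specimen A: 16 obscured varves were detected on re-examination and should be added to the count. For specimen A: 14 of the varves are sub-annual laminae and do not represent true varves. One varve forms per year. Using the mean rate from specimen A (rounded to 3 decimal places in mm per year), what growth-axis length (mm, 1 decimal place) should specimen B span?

5576.3 mm

Specimen A: true varve count = 14129 − 14 + 16 = 14131.
A: 3772.4 mm over 14131 years gives 3772.4 / 14131 ≈ 0.267 mm per year.
For B, 0.267 mm/year × 20885 years = 5576.3 mm.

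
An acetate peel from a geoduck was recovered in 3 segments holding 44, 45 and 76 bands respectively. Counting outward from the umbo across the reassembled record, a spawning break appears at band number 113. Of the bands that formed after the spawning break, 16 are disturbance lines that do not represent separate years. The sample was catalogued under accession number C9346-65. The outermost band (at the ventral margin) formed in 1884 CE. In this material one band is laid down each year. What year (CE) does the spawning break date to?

1848 CE

Total bands = 44 + 45 + 76 = 165.
The spawning break sits at band 113 from the umbo, so 165 − 113 = 52 bands formed after it.
Removing the 16 false bands leaves 52 − 16 = 36 true bands beyond the spawning break.
1884 − 36 = 1848 CE.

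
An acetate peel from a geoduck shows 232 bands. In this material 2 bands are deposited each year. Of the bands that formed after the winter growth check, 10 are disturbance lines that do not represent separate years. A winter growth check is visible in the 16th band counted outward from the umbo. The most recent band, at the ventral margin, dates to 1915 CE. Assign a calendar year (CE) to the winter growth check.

1812 CE

The winter growth check sits at band 16 from the umbo, so 232 − 16 = 216 bands formed after it.
216 − 10 false = 206 true bands after the winter growth check.
206 bands at 2 per year is 206 / 2 = 103 years.
1915 − 103 = 1812 CE.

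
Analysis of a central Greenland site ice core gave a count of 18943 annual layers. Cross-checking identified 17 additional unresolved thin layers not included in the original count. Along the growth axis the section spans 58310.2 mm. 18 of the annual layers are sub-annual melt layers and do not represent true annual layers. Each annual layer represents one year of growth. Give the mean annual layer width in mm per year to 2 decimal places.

3.08 mm per year

After corrections the count is 18943 − 18 + 17 = 18942 annual layers.
Extension rate ≈ 58310.2 / 18942 = 3.08 mm per year.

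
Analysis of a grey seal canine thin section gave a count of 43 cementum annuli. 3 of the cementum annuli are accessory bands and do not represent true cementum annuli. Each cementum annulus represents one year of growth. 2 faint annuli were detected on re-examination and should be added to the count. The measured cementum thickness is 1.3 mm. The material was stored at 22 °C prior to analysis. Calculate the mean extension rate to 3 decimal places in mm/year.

After corrections the count is 43 − 3 + 2 = 42 cementum annuli.
1.3 mm over 42 years gives 1.3 / 42 ≈ 0.031 mm/year.

0.031 mm/year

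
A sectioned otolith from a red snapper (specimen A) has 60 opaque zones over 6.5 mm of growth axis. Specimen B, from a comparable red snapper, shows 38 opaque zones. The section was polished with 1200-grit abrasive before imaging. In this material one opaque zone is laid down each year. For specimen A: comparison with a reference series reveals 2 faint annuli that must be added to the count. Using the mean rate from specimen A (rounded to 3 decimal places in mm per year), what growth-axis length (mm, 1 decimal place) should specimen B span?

Specimen A: true opaque zone count = 60 + 2 = 62.
A: 6.5 mm over 62 years gives 6.5 / 62 ≈ 0.105 mm per year.
For B, 0.105 mm/year × 38 years = 4.0 mm.

4.0 mm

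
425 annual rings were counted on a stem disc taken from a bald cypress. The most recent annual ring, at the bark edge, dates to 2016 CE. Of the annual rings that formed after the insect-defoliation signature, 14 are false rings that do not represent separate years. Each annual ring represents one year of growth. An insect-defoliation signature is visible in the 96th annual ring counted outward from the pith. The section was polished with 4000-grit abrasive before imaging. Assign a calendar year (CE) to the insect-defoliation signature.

The insect-defoliation signature sits at annual ring 96 from the pith, so 425 − 96 = 329 annual rings formed after it.
Excluding 14 false annual rings: 329 − 14 = 315.
Counting back 315 years from 2016 CE places the insect-defoliation signature in 2016 − 315 = 1701 CE.

1701 CE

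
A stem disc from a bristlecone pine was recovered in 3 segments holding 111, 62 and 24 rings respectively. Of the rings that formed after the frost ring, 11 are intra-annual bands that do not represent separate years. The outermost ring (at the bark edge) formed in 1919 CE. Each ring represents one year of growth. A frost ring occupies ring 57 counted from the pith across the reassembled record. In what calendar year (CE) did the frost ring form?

Total rings = 111 + 62 + 24 = 197.
Between ring 57 and the bark edge there are 197 − 57 = 140 rings.
Excluding 11 false rings: 140 − 11 = 129.
Counting back 129 years from 1919 CE places the frost ring in 1919 − 129 = 1790 CE.

1790 CE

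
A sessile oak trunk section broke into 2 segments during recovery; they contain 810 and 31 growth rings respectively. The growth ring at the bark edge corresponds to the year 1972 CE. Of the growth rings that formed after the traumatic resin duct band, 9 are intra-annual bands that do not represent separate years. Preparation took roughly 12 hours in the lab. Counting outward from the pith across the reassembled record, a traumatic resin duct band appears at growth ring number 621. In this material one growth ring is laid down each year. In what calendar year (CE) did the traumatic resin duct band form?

1761 CE

Total growth rings = 810 + 31 = 841.
Between growth ring 621 and the bark edge there are 841 − 621 = 220 growth rings.
Excluding 9 false growth rings: 220 − 9 = 211.
Counting back 211 years from 1972 CE places the traumatic resin duct band in 1972 − 211 = 1761 CE.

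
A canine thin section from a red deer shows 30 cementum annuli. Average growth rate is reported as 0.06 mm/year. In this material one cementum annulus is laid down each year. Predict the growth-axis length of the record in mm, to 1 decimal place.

The record spans 30 years at 0.06 mm per year.
30 years at 0.06 mm/year gives 0.06 × 30 = 1.8 mm.

1.8 mm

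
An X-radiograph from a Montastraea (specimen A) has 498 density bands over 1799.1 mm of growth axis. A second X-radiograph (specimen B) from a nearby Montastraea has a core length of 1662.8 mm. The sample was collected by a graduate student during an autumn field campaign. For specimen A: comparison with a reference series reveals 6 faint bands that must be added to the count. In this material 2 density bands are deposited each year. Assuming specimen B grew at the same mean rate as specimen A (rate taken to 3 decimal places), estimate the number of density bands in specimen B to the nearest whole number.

Specimen A: after corrections the count is 498 + 6 = 504 density bands.
Specimen A: 504 density bands at 2 per year is 504 / 2 = 252 years.
A: Extension rate ≈ 1799.1 / 252 = 7.139 mm/yr.
Specimen B: 1662.8 mm / 7.139 mm per year = 232.92 years; at 2 density bands per year that is 232.92 × 2 ≈ 466 density bands.

466 density bands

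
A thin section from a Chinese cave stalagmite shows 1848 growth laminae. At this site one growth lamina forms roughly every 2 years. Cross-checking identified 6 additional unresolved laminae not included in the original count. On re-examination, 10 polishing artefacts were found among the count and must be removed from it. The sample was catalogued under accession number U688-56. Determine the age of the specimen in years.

3688 years

After corrections the count is 1848 − 10 + 6 = 1844 growth laminae.
At 2 years per growth lamina, 1844 × 2 = 3688 years.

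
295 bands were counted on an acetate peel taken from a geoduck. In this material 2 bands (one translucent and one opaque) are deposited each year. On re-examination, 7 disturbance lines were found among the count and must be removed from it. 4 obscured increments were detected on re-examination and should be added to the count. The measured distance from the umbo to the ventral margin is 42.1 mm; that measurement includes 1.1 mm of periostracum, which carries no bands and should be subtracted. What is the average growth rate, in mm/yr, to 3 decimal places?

0.281 mm/yr

True band count = 295 − 7 + 4 = 292.
With 2 bands per year, 292 / 2 = 146 years.
Removing the 1.1 mm offcut leaves 42.1 − 1.1 = 41.0 mm.
Mean rate = 41.0 mm / 146 years ≈ 0.281 mm/yr.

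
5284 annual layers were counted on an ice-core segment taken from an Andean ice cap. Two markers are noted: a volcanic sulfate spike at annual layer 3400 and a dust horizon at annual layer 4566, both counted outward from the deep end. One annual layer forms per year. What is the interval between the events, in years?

1166 years

The two markers are separated by 4566 − 3400 = 1166 annual layers.
At one annual layer per year, 1166 years elapsed between them.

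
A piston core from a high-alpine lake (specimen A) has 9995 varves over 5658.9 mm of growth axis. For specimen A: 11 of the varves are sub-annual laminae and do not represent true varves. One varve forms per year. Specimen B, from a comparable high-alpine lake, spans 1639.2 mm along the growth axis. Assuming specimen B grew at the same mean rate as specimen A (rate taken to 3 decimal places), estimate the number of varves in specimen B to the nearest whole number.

Specimen A: true varve count = 9995 − 11 = 9984.
A: Extension rate ≈ 5658.9 / 9984 = 0.567 mm per year.
Specimen B: 1639.2 mm / 0.567 mm per year = 2891.01 years ≈ 2891 varves.

2891 varves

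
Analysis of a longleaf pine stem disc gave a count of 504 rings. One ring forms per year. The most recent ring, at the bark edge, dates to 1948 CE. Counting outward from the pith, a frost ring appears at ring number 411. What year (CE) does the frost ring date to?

The frost ring sits at ring 411 from the pith, so 504 − 411 = 93 rings formed after it.
1948 − 93 = 1855 CE.

1855 CE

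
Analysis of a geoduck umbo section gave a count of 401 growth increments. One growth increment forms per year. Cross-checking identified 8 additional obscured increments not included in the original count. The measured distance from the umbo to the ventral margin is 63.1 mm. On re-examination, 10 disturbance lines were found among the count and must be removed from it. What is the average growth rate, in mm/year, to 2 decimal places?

After corrections the count is 401 − 10 + 8 = 399 growth increments.
Mean rate = 63.1 mm / 399 years ≈ 0.16 mm/year.

0.16 mm/year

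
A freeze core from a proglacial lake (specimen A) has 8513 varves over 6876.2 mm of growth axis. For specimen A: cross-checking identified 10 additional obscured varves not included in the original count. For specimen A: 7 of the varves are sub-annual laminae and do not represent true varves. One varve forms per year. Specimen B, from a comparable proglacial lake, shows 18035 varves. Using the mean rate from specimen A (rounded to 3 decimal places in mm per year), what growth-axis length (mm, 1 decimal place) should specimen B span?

Specimen A: adjusted count: 8513 − 7 + 10 = 8516 varves.
A: Extension rate ≈ 6876.2 / 8516 = 0.807 mm/year.
B's length ≈ 0.807 × 18035 = 14554.2 mm.

14554.2 mm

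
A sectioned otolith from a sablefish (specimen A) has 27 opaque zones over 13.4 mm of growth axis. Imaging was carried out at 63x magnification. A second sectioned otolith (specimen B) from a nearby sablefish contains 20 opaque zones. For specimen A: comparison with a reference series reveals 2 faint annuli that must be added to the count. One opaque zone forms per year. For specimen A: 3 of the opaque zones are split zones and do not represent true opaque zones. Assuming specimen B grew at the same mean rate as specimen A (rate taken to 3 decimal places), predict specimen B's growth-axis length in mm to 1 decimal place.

10.3 mm

Specimen A: true opaque zone count = 27 − 3 + 2 = 26.
A: Mean rate = 13.4 mm / 26 years ≈ 0.515 mm/yr.
For B, 0.515 mm/year × 20 years = 10.3 mm.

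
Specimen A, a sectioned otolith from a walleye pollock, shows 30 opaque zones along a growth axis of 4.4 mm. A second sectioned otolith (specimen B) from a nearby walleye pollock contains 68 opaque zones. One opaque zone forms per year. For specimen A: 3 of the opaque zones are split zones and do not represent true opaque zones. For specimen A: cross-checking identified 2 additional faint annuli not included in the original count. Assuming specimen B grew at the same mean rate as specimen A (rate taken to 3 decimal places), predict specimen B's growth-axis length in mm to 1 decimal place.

Specimen A: correcting the raw count gives 30 − 3 + 2 = 29 true opaque zones.
A: Extension rate ≈ 4.4 / 29 = 0.152 mm/year.
B's length ≈ 0.152 × 68 = 10.3 mm.

10.3 mm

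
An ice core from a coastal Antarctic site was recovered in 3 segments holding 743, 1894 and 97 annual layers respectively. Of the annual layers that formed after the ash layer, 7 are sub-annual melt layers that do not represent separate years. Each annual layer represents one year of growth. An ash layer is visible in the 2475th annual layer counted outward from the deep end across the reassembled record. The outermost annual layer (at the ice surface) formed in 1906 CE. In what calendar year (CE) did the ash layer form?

Total annual layers = 743 + 1894 + 97 = 2734.
The ash layer sits at annual layer 2475 from the deep end, so 2734 − 2475 = 259 annual layers formed after it.
259 − 7 false = 252 true annual layers after the ash layer.
Counting back 252 years from 1906 CE places the ash layer in 1906 − 252 = 1654 CE.

1654 CE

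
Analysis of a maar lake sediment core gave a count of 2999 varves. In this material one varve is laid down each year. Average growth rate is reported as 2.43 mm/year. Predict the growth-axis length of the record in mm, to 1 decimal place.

7287.6 mm

2999 years of growth are recorded.
Predicted length = 2.43 mm/year × 2999 years = 7287.6 mm.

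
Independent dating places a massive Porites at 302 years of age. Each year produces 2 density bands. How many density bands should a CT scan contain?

302 years at 2 density bands per year gives 302 × 2 = 604 density bands.
So 604 density bands should be present.

604 density bands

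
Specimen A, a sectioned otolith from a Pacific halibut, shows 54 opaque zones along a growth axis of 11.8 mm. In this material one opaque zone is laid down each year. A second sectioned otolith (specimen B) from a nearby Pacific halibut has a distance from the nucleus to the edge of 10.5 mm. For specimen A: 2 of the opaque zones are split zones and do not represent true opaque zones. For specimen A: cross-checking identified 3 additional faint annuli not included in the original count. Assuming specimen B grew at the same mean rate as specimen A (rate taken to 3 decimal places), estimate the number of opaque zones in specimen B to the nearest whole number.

49 opaque zones

Specimen A: adjusted count: 54 − 2 + 3 = 55 opaque zones.
A: Mean rate = 11.8 mm / 55 years ≈ 0.215 mm/yr.
For B, 10.5 / 0.215 = 48.84 years ≈ 49 opaque zones.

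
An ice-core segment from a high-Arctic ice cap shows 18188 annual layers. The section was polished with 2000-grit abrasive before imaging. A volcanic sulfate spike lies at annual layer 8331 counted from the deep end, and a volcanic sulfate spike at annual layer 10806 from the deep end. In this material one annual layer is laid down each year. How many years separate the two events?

2475 yr

Separation: 10806 − 8331 = 2475 annual layers.
That is 2475 years at one annual layer per year.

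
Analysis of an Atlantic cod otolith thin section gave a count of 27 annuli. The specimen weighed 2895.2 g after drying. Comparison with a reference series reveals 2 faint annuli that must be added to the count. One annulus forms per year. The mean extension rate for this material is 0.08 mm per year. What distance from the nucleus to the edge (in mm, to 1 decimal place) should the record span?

Adjusted count: 27 + 2 = 29 annuli.
Predicted length = 0.08 mm/year × 29 years = 2.3 mm.

2.3 mm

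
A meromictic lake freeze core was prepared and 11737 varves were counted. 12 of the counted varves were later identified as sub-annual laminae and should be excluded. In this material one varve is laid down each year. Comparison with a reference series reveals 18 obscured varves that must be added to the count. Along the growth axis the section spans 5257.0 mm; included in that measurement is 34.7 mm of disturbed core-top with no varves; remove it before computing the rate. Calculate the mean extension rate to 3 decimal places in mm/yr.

Adjusted count: 11737 − 12 + 18 = 11743 varves.
The growth record spans 5257.0 − 34.7 = 5222.3 mm.
5222.3 mm over 11743 years gives 5222.3 / 11743 ≈ 0.445 mm/yr.

0.445 mm/yr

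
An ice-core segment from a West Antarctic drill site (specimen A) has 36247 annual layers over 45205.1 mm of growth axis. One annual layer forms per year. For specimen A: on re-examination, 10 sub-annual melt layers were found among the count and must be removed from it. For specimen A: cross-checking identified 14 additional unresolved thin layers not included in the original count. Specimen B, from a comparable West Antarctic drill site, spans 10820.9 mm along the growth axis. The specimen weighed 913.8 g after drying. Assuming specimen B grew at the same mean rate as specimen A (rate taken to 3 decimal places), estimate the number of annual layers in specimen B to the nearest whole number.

8678 annual layers

Specimen A: true annual layer count = 36247 − 10 + 14 = 36251.
A: Mean rate = 45205.1 mm / 36251 years ≈ 1.247 mm per year.
For B, 10820.9 / 1.247 = 8677.55 years ≈ 8678 annual layers.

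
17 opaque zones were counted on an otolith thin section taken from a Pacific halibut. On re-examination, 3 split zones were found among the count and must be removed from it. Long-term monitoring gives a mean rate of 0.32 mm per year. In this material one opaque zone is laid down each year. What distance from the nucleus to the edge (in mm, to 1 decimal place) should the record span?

Correcting the raw count gives 17 − 3 = 14 true opaque zones.
14 years at 0.32 mm/year gives 0.32 × 14 = 4.5 mm.

4.5 mm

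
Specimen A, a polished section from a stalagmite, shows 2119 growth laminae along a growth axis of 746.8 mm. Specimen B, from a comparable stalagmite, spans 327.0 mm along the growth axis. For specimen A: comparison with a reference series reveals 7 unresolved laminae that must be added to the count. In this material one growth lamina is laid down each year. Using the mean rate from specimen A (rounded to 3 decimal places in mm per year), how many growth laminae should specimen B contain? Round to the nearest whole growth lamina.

Specimen A: true growth lamina count = 2119 + 7 = 2126.
A: 746.8 mm over 2126 years gives 746.8 / 2126 ≈ 0.351 mm/year.
B spans 327.0 / 0.351 = 931.62 years ≈ 932 growth laminae.

932 growth laminae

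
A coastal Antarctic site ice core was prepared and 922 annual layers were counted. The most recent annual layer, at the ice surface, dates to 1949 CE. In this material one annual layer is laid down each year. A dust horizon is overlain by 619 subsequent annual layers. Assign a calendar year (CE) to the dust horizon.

There are 619 annual layers younger than the dust horizon.
1949 − 619 = 1330 CE.

1330 CE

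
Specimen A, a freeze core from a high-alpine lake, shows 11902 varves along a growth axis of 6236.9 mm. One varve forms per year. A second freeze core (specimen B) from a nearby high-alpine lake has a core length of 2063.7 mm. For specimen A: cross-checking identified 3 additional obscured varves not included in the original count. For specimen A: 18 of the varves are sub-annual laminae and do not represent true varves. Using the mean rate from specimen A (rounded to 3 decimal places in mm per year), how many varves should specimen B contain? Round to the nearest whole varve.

3931 varves

Specimen A: adjusted count: 11902 − 18 + 3 = 11887 varves.
A: 6236.9 mm over 11887 years gives 6236.9 / 11887 ≈ 0.525 mm/year.
For B, 2063.7 / 0.525 = 3930.86 years ≈ 3931 varves.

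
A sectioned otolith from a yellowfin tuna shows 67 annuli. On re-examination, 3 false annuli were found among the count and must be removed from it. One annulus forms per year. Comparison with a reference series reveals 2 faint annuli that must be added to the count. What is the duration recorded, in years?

Adjusted count: 67 − 3 + 2 = 66 annuli.
With a one-to-one annulus periodicity this is 66 years.

66 yr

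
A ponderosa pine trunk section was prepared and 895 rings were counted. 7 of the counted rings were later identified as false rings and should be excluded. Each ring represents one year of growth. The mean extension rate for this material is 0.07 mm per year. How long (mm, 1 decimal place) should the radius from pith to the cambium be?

Correcting the raw count gives 895 − 7 = 888 true rings.
Length ≈ 0.07 × 888 = 62.2 mm.

62.2 mm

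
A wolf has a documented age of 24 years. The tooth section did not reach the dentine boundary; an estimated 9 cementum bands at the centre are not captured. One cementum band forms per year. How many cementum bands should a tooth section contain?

15 cementum bands

At one cementum band per year, 24 years correspond to 24 cementum bands.
Less the 9 uncaptured cementum bands: 24 − 9 = 15.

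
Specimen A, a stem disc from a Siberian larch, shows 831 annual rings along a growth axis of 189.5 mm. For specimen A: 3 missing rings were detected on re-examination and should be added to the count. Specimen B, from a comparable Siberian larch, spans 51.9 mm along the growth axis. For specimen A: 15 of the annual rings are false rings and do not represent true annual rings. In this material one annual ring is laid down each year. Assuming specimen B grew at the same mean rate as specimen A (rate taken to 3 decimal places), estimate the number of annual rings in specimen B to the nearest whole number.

225 annual rings

Specimen A: after corrections the count is 831 − 15 + 3 = 819 annual rings.
A: Mean rate = 189.5 mm / 819 years ≈ 0.231 mm/yr.
For B, 51.9 / 0.231 = 224.68 years ≈ 225 annual rings.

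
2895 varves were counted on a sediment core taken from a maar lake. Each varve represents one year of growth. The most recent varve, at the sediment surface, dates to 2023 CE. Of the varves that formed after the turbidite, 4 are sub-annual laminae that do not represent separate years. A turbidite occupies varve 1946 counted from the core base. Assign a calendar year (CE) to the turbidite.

The turbidite sits at varve 1946 from the core base, so 2895 − 1946 = 949 varves formed after it.
949 − 4 false = 945 true varves after the turbidite.
2023 − 945 = 1078 CE.

1078 CE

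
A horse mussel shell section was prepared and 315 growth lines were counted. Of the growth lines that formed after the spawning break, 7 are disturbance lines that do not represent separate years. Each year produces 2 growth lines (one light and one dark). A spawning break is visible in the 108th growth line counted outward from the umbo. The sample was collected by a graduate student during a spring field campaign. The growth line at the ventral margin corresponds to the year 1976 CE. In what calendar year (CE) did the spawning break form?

Between growth line 108 and the ventral margin there are 315 − 108 = 207 growth lines.
Excluding 7 false growth lines: 207 − 7 = 200.
With 2 growth lines per year, 200 / 2 = 100 years.
The growth line at the ventral margin is 1976 CE, so the spawning break dates to 1976 − 100 = 1876 CE.

1876 CE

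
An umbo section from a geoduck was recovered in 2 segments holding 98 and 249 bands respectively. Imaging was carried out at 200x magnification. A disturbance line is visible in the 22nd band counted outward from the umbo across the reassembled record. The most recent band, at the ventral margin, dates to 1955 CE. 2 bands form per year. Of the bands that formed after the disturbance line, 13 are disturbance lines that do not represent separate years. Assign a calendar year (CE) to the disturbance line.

1799 CE

Total bands = 98 + 249 = 347.
The disturbance line sits at band 22 from the umbo, so 347 − 22 = 325 bands formed after it.
325 − 13 false = 312 true bands after the disturbance line.
312 bands at 2 per year is 312 / 2 = 156 years.
1955 − 156 = 1799 CE.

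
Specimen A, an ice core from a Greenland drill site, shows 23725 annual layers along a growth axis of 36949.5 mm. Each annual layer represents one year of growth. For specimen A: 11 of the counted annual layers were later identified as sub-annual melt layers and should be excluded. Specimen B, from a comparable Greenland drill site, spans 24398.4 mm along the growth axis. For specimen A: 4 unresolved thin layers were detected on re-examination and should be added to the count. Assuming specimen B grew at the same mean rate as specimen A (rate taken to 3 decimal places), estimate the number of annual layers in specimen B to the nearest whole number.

Specimen A: after corrections the count is 23725 − 11 + 4 = 23718 annual layers.
A: Extension rate ≈ 36949.5 / 23718 = 1.558 mm/yr.
B spans 24398.4 / 1.558 = 15660.08 years ≈ 15660 annual layers.

15660 annual layers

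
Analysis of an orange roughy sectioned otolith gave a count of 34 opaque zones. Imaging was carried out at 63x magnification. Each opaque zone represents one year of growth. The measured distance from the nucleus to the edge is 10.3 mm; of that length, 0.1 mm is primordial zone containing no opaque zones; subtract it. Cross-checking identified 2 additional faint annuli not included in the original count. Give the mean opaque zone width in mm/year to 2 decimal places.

0.28 mm/year

True opaque zone count = 34 + 2 = 36.
Removing the 0.1 mm offcut leaves 10.3 − 0.1 = 10.2 mm.
Extension rate ≈ 10.2 / 36 = 0.28 mm/year.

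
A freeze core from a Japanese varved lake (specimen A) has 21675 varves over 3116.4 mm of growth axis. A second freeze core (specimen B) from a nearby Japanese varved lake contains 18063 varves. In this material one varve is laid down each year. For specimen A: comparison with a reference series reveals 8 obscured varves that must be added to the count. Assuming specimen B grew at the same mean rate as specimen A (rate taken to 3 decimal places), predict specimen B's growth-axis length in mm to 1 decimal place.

Specimen A: after corrections the count is 21675 + 8 = 21683 varves.
A: Extension rate ≈ 3116.4 / 21683 = 0.144 mm/year.
Length of B = 0.144 × 18063 = 2601.1 mm.

2601.1 mm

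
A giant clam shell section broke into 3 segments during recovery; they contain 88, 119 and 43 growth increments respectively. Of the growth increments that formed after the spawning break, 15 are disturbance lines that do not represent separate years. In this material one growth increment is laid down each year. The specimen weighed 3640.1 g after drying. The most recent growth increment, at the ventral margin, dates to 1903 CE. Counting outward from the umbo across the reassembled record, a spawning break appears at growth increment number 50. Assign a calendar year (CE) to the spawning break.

1718 CE

Total growth increments = 88 + 119 + 43 = 250.
The spawning break sits at growth increment 50 from the umbo, so 250 − 50 = 200 growth increments formed after it.
Excluding 15 false growth increments: 200 − 15 = 185.
Counting back 185 years from 1903 CE places the spawning break in 1903 − 185 = 1718 CE.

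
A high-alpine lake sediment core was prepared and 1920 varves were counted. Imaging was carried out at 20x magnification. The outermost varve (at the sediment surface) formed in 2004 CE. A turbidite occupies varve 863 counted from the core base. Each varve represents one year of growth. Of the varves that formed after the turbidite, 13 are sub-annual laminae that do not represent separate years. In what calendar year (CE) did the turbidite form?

960 CE

Between varve 863 and the sediment surface there are 1920 − 863 = 1057 varves.
Excluding 13 false varves: 1057 − 13 = 1044.
The varve at the sediment surface is 2004 CE, so the turbidite dates to 2004 − 1044 = 960 CE.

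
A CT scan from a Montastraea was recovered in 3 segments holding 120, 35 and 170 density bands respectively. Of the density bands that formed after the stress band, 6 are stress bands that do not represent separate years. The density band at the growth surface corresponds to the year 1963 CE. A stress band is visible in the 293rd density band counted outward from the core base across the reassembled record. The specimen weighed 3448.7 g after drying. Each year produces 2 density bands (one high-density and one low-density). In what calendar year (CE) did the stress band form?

Total density bands = 120 + 35 + 170 = 325.
The stress band sits at density band 293 from the core base, so 325 − 293 = 32 density bands formed after it.
Removing the 6 false density bands leaves 32 − 6 = 26 true density bands beyond the stress band.
Dividing by 2 density bands per year: 26 / 2 = 13 years.
Counting back 13 years from 1963 CE places the stress band in 1963 − 13 = 1950 CE.

1950 CE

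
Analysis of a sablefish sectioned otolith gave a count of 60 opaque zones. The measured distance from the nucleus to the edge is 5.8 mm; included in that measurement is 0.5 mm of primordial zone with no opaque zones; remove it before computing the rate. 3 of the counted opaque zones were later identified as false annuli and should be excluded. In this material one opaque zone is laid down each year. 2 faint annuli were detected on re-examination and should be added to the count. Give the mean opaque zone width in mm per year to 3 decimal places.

After corrections the count is 60 − 3 + 2 = 59 opaque zones.
The growth record spans 5.8 − 0.5 = 5.3 mm.
Mean rate = 5.3 mm / 59 years ≈ 0.090 mm per year.

0.090 mm per year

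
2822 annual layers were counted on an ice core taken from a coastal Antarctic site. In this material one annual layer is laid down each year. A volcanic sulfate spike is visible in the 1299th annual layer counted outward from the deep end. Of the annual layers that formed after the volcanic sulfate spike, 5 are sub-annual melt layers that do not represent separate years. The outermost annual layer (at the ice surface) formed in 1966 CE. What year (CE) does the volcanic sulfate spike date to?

The volcanic sulfate spike sits at annual layer 1299 from the deep end, so 2822 − 1299 = 1523 annual layers formed after it.
Removing the 5 false annual layers leaves 1523 − 5 = 1518 true annual layers beyond the volcanic sulfate spike.
Counting back 1518 years from 1966 CE places the volcanic sulfate spike in 1966 − 1518 = 448 CE.

448 CE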